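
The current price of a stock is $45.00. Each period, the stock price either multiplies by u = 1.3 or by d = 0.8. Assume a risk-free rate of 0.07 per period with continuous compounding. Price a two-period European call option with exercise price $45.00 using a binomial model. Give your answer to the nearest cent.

Risk-neutral probability p = (e^0.07 − 0.8)/(1.3 − 0.8) = 0.2725/0.5000 = 0.5450
Terminal stock prices: S_uu = 76.05, S_ud = 46.8, S_dd = 28.8
Terminal payoffs (S − K): max(31.05, 0) = 31.05, max(1.8, 0) = 1.8, max(-16.2, 0) = 0
Node u (S = 58.5): V_u = e^(−0.07)·[0.5450·31.0500 + 0.4550·1.8000] = 16.5423
Node d (S = 36): V_d = e^(−0.07)·[0.5450·1.8000 + 0.4550·0.0000] = 0.9147
Node 0 (S = 45): V_0 = e^(−0.07)·[0.5450·16.5423 + 0.4550·0.9147] = 8.7943

$8.79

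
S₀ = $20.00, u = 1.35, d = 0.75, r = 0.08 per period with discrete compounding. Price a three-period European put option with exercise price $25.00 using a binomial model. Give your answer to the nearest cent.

Risk-neutral probability p = (1 + 0.08 − 0.75)/(1.35 − 0.75) = 0.3300/0.6000 = 0.5500
Terminal stock prices: S_uuu = 49.21, S_uud = 27.34, S_udd = 15.19, S_ddd = 8.438
Terminal payoffs (K − S): max(-24.21, 0) = 0, max(-2.338, 0) = 0, max(9.812, 0) = 9.812, max(16.56, 0) = 16.56
Node uu (S = 36.45): V_uu = 1/1.08·[0.5500·0.0000 + 0.4500·0.0000] = 0.0000
Node ud (S = 20.25): V_ud = 1/1.08·[0.5500·0.0000 + 0.4500·9.8125] = 4.0885
Node dd (S = 11.25): V_dd = 1/1.08·[0.5500·9.8125 + 0.4500·16.5625] = 11.8981
Node u (S = 27): V_u = 1/1.08·[0.5500·0.0000 + 0.4500·4.0885] = 1.7036
Node d (S = 15): V_d = 1/1.08·[0.5500·4.0885 + 0.4500·11.8981] = 7.0397
Node 0 (S = 20): V_0 = 1/1.08·[0.5500·1.7036 + 0.4500·7.0397] = 3.8008

$3.80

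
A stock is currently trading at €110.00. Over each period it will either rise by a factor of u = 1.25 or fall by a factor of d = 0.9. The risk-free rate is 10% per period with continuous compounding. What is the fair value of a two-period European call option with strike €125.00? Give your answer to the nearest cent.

Risk-neutral probability p = (e^0.1 − 0.9)/(1.25 − 0.9) = 0.2052/0.3500 = 0.5862
Terminal stock prices: S_uu = 171.9, S_ud = 123.8, S_dd = 89.1
Terminal payoffs (S − K): max(46.88, 0) = 46.88, max(-1.25, 0) = 0, max(-35.9, 0) = 0
Node u (S = 137.5): V_u = e^(−0.1)·[0.5862·46.8750 + 0.4138·0.0000] = 24.8633
Node d (S = 99): V_d = e^(−0.1)·[0.5862·0.0000 + 0.4138·0.0000] = 0.0000
Node 0 (S = 110): V_0 = e^(−0.1)·[0.5862·24.8633 + 0.4138·0.0000] = 13.1880

€13.19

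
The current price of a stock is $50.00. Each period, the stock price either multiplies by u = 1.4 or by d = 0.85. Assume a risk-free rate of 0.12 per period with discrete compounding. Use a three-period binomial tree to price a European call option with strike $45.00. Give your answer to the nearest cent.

Risk-neutral probability p = (1 + 0.12 − 0.85)/(1.4 − 0.85) = 0.2700/0.5500 = 0.4909
Terminal stock prices: S_uuu = 137.2, S_uud = 83.3, S_udd = 50.57, S_ddd = 30.71
Terminal payoffs (S − K): max(92.2, 0) = 92.2, max(38.3, 0) = 38.3, max(5.575, 0) = 5.575, max(-14.29, 0) = 0
Node uu (S = 98): V_uu = 1/1.12·[0.4909·92.2000 + 0.5091·38.3000] = 57.8214
Node ud (S = 59.5): V_ud = 1/1.12·[0.4909·38.3000 + 0.5091·5.5750] = 19.3214
Node dd (S = 36.12): V_dd = 1/1.12·[0.4909·5.5750 + 0.5091·0.0000] = 2.4436
Node u (S = 70): V_u = 1/1.12·[0.4909·57.8214 + 0.5091·19.3214] = 34.1263
Node d (S = 42.5): V_d = 1/1.12·[0.4909·19.3214 + 0.5091·2.4436] = 9.5795
Node 0 (S = 50): V_0 = 1/1.12·[0.4909·34.1263 + 0.5091·9.5795] = 19.3123

$19.31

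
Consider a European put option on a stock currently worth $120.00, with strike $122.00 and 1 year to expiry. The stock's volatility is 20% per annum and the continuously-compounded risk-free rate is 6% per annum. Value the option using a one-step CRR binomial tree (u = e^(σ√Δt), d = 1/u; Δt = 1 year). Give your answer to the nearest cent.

CRR parameters: u = e^(σ√Δt) = e^(0.2·√1) = 1.2214, d = 1/u = 0.8187
Per-period rate: rΔt = 0.06·1 = 0.06, so R = e^0.06 = 1.0618
Risk-neutral probability p = (e^0.06 − 0.8187)/(1.2214 − 0.8187) = 0.2431/0.4027 = 0.6037
Terminal stock prices: S_u = 146.6, S_d = 98.25
Terminal payoffs (K − S): max(-24.57, 0) = 0, max(23.75, 0) = 23.75
Node 0 (S = 120): V_0 = e^(−0.06)·[0.6037·0.0000 + 0.3963·23.7523] = 8.8642

$8.86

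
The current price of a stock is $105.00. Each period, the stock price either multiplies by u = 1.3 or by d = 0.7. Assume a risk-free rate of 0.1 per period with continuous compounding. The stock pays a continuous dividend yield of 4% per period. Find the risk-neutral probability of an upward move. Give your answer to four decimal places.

Per-period risk-free factor R = e^0.1 = 1.1052; dividend-adjusted growth = e^(0.1−0.04) = 1.0618.
Risk-neutral probability p = (1.0618 − 0.7)/(1.3 − 0.7) = 0.3618/0.6000 = 0.6031

p = 0.6031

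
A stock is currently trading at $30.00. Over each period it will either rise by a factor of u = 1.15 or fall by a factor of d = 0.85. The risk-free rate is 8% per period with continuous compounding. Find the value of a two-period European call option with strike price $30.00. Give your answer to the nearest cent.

$4.99

Risk-neutral probability p = (e^0.08 − 0.85)/(1.15 − 0.85) = 0.2333/0.3000 = 0.7776
Terminal stock prices: S_uu = 39.67, S_ud = 29.32, S_dd = 21.67
Terminal payoffs (S − K): max(9.675, 0) = 9.675, max(-0.675, 0) = 0, max(-8.325, 0) = 0
Node u (S = 34.5): V_u = e^(−0.08)·[0.7776·9.6750 + 0.2224·0.0000] = 6.9451
Node d (S = 25.5): V_d = e^(−0.08)·[0.7776·0.0000 + 0.2224·0.0000] = 0.0000
Node 0 (S = 30): V_0 = e^(−0.08)·[0.7776·6.9451 + 0.2224·0.0000] = 4.9854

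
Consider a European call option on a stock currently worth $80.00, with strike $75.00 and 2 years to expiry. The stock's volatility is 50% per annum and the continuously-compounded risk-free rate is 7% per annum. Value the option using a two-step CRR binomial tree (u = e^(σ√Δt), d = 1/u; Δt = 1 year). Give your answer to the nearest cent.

$26.91

CRR parameters: u = e^(σ√Δt) = e^(0.5·√1) = 1.6487, d = 1/u = 0.6065
Per-period rate: rΔt = 0.07·1 = 0.07, so R = e^0.07 = 1.0725
Risk-neutral probability p = (e^0.07 − 0.6065)/(1.6487 − 0.6065) = 0.4660/1.0422 = 0.4471
Terminal stock prices: S_uu = 217.5, S_ud = 80, S_dd = 29.43
Terminal payoffs (S − K): max(142.5, 0) = 142.5, max(5, 0) = 5, max(-45.57, 0) = 0
Node u (S = 131.9): V_u = e^(−0.07)·[0.4471·142.4625 + 0.5529·5.0000] = 61.9682
Node d (S = 48.52): V_d = e^(−0.07)·[0.4471·5.0000 + 0.5529·0.0000] = 2.0844
Node 0 (S = 80): V_0 = e^(−0.07)·[0.4471·61.9682 + 0.5529·2.0844] = 26.9082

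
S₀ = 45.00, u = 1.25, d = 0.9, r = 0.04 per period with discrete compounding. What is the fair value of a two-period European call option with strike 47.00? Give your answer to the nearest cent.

5.06

Risk-neutral probability p = (1 + 0.04 − 0.9)/(1.25 − 0.9) = 0.1400/0.3500 = 0.4000
Terminal stock prices: S_uu = 70.31, S_ud = 50.62, S_dd = 36.45
Terminal payoffs (S − K): max(23.31, 0) = 23.31, max(3.625, 0) = 3.625, max(-10.55, 0) = 0
Node u (S = 56.25): V_u = 1/1.04·[0.4000·23.3125 + 0.6000·3.6250] = 11.0577
Node d (S = 40.5): V_d = 1/1.04·[0.4000·3.6250 + 0.6000·0.0000] = 1.3942
Node 0 (S = 45): V_0 = 1/1.04·[0.4000·11.0577 + 0.6000·1.3942] = 5.0573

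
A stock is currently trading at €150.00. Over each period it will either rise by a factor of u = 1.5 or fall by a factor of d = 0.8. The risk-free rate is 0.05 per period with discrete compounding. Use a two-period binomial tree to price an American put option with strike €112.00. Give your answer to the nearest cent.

€6.00

Risk-neutral probability p = (1 + 0.05 − 0.8)/(1.5 − 0.8) = 0.2500/0.7000 = 0.3571
Terminal stock prices: S_uu = 337.5, S_ud = 180, S_dd = 96
Terminal payoffs (K − S): max(-225.5, 0) = 0, max(-68, 0) = 0, max(16, 0) = 16
Node u (S = 225): continuation = 1/1.05·[0.3571·0.0000 + 0.6429·0.0000] = 0.0000; exercise value = 0.0000 ≤ continuation, so V_u = 0.0000
Node d (S = 120): continuation = 1/1.05·[0.3571·0.0000 + 0.6429·16.0000] = 9.7959; exercise value = 0.0000 ≤ continuation, so V_d = 9.7959
Node 0 (S = 150): continuation = 1/1.05·[0.3571·0.0000 + 0.6429·9.7959] = 5.9975; exercise value = 0.0000 ≤ continuation, so V_0 = 5.9975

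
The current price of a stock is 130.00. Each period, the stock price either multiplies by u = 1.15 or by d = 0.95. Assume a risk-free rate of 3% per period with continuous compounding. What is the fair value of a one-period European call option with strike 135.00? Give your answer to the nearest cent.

5.66

Risk-neutral probability p = (e^0.03 − 0.95)/(1.15 − 0.95) = 0.0805/0.2000 = 0.4023
Terminal stock prices: S_u = 149.5, S_d = 123.5
Terminal payoffs (S − K): max(14.5, 0) = 14.5, max(-11.5, 0) = 0
Node 0 (S = 130): V_0 = e^(−0.03)·[0.4023·14.5000 + 0.5977·0.0000] = 5.6606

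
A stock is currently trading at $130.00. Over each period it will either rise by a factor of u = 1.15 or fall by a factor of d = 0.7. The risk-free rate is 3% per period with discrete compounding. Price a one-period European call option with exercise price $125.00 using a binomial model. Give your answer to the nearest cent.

$17.44

Risk-neutral probability p = (1 + 0.03 − 0.7)/(1.15 − 0.7) = 0.3300/0.4500 = 0.7333
Terminal stock prices: S_u = 149.5, S_d = 91
Terminal payoffs (S − K): max(24.5, 0) = 24.5, max(-34, 0) = 0
Node 0 (S = 130): V_0 = 1/1.03·[0.7333·24.5000 + 0.2667·0.0000] = 17.4434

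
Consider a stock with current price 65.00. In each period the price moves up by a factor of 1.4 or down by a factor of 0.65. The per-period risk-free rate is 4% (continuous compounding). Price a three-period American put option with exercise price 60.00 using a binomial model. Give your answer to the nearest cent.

11.46

Risk-neutral probability p = (e^0.04 − 0.65)/(1.4 − 0.65) = 0.3908/0.7500 = 0.5211
Terminal stock prices: S_uuu = 178.4, S_uud = 82.81, S_udd = 38.45, S_ddd = 17.85
Terminal payoffs (K − S): max(-118.4, 0) = 0, max(-22.81, 0) = 0, max(21.55, 0) = 21.55, max(42.15, 0) = 42.15
Node uu (S = 127.4): continuation = e^(−0.04)·[0.5211·0.0000 + 0.4789·0.0000] = 0.0000; exercise value = 0.0000 ≤ continuation, so V_uu = 0.0000
Node ud (S = 59.15): continuation = e^(−0.04)·[0.5211·0.0000 + 0.4789·21.5525] = 9.9172; exercise value = 0.8500 ≤ continuation, so V_ud = 9.9172
Node dd (S = 27.46): continuation = e^(−0.04)·[0.5211·21.5525 + 0.4789·42.1494] = 30.1849; exercise value = 32.5375 > continuation, so V_dd = 32.5375 (exercise)
Node u (S = 91): continuation = e^(−0.04)·[0.5211·0.0000 + 0.4789·9.9172] = 4.5633; exercise value = 0.0000 ≤ continuation, so V_u = 4.5633
Node d (S = 42.25): continuation = e^(−0.04)·[0.5211·9.9172 + 0.4789·32.5375] = 19.9368; exercise value = 17.7500 ≤ continuation, so V_d = 19.9368
Node 0 (S = 65): continuation = e^(−0.04)·[0.5211·4.5633 + 0.4789·19.9368] = 11.4584; exercise value = 0.0000 ≤ continuation, so V_0 = 11.4584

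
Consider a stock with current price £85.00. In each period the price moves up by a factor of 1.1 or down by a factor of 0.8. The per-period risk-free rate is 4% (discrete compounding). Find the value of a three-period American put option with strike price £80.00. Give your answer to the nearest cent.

Risk-neutral probability p = (1 + 0.04 − 0.8)/(1.1 − 0.8) = 0.2400/0.3000 = 0.8000
Terminal stock prices: S_uuu = 113.1, S_uud = 82.28, S_udd = 59.84, S_ddd = 43.52
Terminal payoffs (K − S): max(-33.14, 0) = 0, max(-2.28, 0) = 0, max(20.16, 0) = 20.16, max(36.48, 0) = 36.48
Node uu (S = 102.9): continuation = 1/1.04·[0.8000·0.0000 + 0.2000·0.0000] = 0.0000; exercise value = 0.0000 ≤ continuation, so V_uu = 0.0000
Node ud (S = 74.8): continuation = 1/1.04·[0.8000·0.0000 + 0.2000·20.1600] = 3.8769; exercise value = 5.2000 > continuation, so V_ud = 5.2000 (exercise)
Node dd (S = 54.4): continuation = 1/1.04·[0.8000·20.1600 + 0.2000·36.4800] = 22.5231; exercise value = 25.6000 > continuation, so V_dd = 25.6000 (exercise)
Node u (S = 93.5): continuation = 1/1.04·[0.8000·0.0000 + 0.2000·5.2000] = 1.0000; exercise value = 0.0000 ≤ continuation, so V_u = 1.0000
Node d (S = 68): continuation = 1/1.04·[0.8000·5.2000 + 0.2000·25.6000] = 8.9231; exercise value = 12.0000 > continuation, so V_d = 12.0000 (exercise)
Node 0 (S = 85): continuation = 1/1.04·[0.8000·1.0000 + 0.2000·12.0000] = 3.0769; exercise value = 0.0000 ≤ continuation, so V_0 = 3.0769

£3.08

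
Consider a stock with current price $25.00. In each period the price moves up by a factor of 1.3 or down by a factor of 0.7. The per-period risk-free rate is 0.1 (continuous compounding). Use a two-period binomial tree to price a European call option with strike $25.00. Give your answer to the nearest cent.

$6.44

Risk-neutral probability p = (e^0.1 − 0.7)/(1.3 − 0.7) = 0.4052/0.6000 = 0.6753
Terminal stock prices: S_uu = 42.25, S_ud = 22.75, S_dd = 12.25
Terminal payoffs (S − K): max(17.25, 0) = 17.25, max(-2.25, 0) = 0, max(-12.75, 0) = 0
Node u (S = 32.5): V_u = e^(−0.1)·[0.6753·17.2500 + 0.3247·0.0000] = 10.5401
Node d (S = 17.5): V_d = e^(−0.1)·[0.6753·0.0000 + 0.3247·0.0000] = 0.0000
Node 0 (S = 25): V_0 = e^(−0.1)·[0.6753·10.5401 + 0.3247·0.0000] = 6.4403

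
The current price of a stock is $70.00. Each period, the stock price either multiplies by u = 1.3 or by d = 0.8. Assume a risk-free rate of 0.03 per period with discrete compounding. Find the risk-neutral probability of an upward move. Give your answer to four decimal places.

Risk-neutral probability p = (1 + 0.03 − 0.8)/(1.3 − 0.8) = 0.2300/0.5000 = 0.4600

p = 0.4600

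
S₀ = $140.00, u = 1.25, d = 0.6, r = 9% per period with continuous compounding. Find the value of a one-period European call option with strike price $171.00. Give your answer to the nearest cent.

$2.78

Risk-neutral probability p = (e^0.09 − 0.6)/(1.25 − 0.6) = 0.4942/0.6500 = 0.7603
Terminal stock prices: S_u = 175, S_d = 84
Terminal payoffs (S − K): max(4, 0) = 4, max(-87, 0) = 0
Node 0 (S = 140): V_0 = e^(−0.09)·[0.7603·4.0000 + 0.2397·0.0000] = 2.7793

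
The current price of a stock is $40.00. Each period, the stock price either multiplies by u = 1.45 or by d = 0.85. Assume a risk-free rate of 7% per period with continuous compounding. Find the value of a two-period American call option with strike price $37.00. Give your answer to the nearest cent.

Risk-neutral probability p = (e^0.07 − 0.85)/(1.45 − 0.85) = 0.2225/0.6000 = 0.3708
Terminal stock prices: S_uu = 84.1, S_ud = 49.3, S_dd = 28.9
Terminal payoffs (S − K): max(47.1, 0) = 47.1, max(12.3, 0) = 12.3, max(-8.1, 0) = 0
Node u (S = 58): continuation = e^(−0.07)·[0.3708·47.1000 + 0.6292·12.3000] = 23.5014; exercise value = 21.0000 ≤ continuation, so V_u = 23.5014
Node d (S = 34): continuation = e^(−0.07)·[0.3708·12.3000 + 0.6292·0.0000] = 4.2530; exercise value = 0.0000 ≤ continuation, so V_d = 4.2530
Node 0 (S = 40): continuation = e^(−0.07)·[0.3708·23.5014 + 0.6292·4.2530] = 10.6211; exercise value = 3.0000 ≤ continuation, so V_0 = 10.6211

$10.62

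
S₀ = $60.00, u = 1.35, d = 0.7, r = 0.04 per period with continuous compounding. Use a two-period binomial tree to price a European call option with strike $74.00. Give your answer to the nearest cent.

Risk-neutral probability p = (e^0.04 − 0.7)/(1.35 − 0.7) = 0.3408/0.6500 = 0.5243
Terminal stock prices: S_uu = 109.4, S_ud = 56.7, S_dd = 29.4
Terminal payoffs (S − K): max(35.35, 0) = 35.35, max(-17.3, 0) = 0, max(-44.6, 0) = 0
Node u (S = 81): V_u = e^(−0.04)·[0.5243·35.3500 + 0.4757·0.0000] = 17.8081
Node d (S = 42): V_d = e^(−0.04)·[0.5243·0.0000 + 0.4757·0.0000] = 0.0000
Node 0 (S = 60): V_0 = e^(−0.04)·[0.5243·17.8081 + 0.4757·0.0000] = 8.9711

$8.97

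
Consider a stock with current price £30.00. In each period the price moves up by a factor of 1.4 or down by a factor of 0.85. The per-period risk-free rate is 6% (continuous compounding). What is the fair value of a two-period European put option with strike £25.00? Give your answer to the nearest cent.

Risk-neutral probability p = (e^0.06 − 0.85)/(1.4 − 0.85) = 0.2118/0.5500 = 0.3852
Terminal stock prices: S_uu = 58.8, S_ud = 35.7, S_dd = 21.67
Terminal payoffs (K − S): max(-33.8, 0) = 0, max(-10.7, 0) = 0, max(3.325, 0) = 3.325
Node u (S = 42): V_u = e^(−0.06)·[0.3852·0.0000 + 0.6148·0.0000] = 0.0000
Node d (S = 25.5): V_d = e^(−0.06)·[0.3852·0.0000 + 0.6148·3.3250] = 1.9253
Node 0 (S = 30): V_0 = e^(−0.06)·[0.3852·0.0000 + 0.6148·1.9253] = 1.1148

£1.11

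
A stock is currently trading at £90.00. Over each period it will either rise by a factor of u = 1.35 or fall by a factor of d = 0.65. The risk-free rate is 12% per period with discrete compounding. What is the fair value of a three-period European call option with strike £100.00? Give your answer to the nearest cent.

Risk-neutral probability p = (1 + 0.12 − 0.65)/(1.35 − 0.65) = 0.4700/0.7000 = 0.6714
Terminal stock prices: S_uuu = 221.4, S_uud = 106.6, S_udd = 51.33, S_ddd = 24.72
Terminal payoffs (S − K): max(121.4, 0) = 121.4, max(6.616, 0) = 6.616, max(-48.67, 0) = 0, max(-75.28, 0) = 0
Node uu (S = 164): V_uu = 1/1.12·[0.6714·121.4338 + 0.3286·6.6163] = 74.7393
Node ud (S = 78.98): V_ud = 1/1.12·[0.6714·6.6163 + 0.3286·0.0000] = 3.9664
Node dd (S = 38.03): V_dd = 1/1.12·[0.6714·0.0000 + 0.3286·0.0000] = 0.0000
Node u (S = 121.5): V_u = 1/1.12·[0.6714·74.7393 + 0.3286·3.9664] = 45.9690
Node d (S = 58.5): V_d = 1/1.12·[0.6714·3.9664 + 0.3286·0.0000] = 2.3778
Node 0 (S = 90): V_0 = 1/1.12·[0.6714·45.9690 + 0.3286·2.3778] = 28.2555

£28.26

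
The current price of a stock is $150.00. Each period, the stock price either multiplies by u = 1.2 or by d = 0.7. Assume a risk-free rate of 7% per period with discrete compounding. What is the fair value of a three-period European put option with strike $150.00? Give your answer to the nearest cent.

Risk-neutral probability p = (1 + 0.07 − 0.7)/(1.2 − 0.7) = 0.3700/0.5000 = 0.7400
Terminal stock prices: S_uuu = 259.2, S_uud = 151.2, S_udd = 88.2, S_ddd = 51.45
Terminal payoffs (K − S): max(-109.2, 0) = 0, max(-1.2, 0) = 0, max(61.8, 0) = 61.8, max(98.55, 0) = 98.55
Node uu (S = 216): V_uu = 1/1.07·[0.7400·0.0000 + 0.2600·0.0000] = 0.0000
Node ud (S = 126): V_ud = 1/1.07·[0.7400·0.0000 + 0.2600·61.8000] = 15.0168
Node dd (S = 73.5): V_dd = 1/1.07·[0.7400·61.8000 + 0.2600·98.5500] = 66.6869
Node u (S = 180): V_u = 1/1.07·[0.7400·0.0000 + 0.2600·15.0168] = 3.6489
Node d (S = 105): V_d = 1/1.07·[0.7400·15.0168 + 0.2600·66.6869] = 26.5898
Node 0 (S = 150): V_0 = 1/1.07·[0.7400·3.6489 + 0.2600·26.5898] = 8.9846

$8.98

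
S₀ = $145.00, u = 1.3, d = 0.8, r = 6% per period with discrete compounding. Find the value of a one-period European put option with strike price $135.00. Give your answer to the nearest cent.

Risk-neutral probability p = (1 + 0.06 − 0.8)/(1.3 − 0.8) = 0.2600/0.5000 = 0.5200
Terminal stock prices: S_u = 188.5, S_d = 116
Terminal payoffs (K − S): max(-53.5, 0) = 0, max(19, 0) = 19
Node 0 (S = 145): V_0 = 1/1.06·[0.5200·0.0000 + 0.4800·19.0000] = 8.6038

$8.60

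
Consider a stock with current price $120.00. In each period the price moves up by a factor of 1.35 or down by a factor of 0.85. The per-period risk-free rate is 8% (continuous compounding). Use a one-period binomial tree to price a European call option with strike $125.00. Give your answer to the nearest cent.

$15.94

Risk-neutral probability p = (e^0.08 − 0.85)/(1.35 − 0.85) = 0.2333/0.5000 = 0.4666
Terminal stock prices: S_u = 162, S_d = 102
Terminal payoffs (S − K): max(37, 0) = 37, max(-23, 0) = 0
Node 0 (S = 120): V_0 = e^(−0.08)·[0.4666·37.0000 + 0.5334·0.0000] = 15.9360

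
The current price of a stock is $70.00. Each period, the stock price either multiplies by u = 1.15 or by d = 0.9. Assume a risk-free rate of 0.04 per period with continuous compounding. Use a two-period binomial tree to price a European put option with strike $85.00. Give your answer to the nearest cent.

Risk-neutral probability p = (e^0.04 − 0.9)/(1.15 − 0.9) = 0.1408/0.2500 = 0.5632
Terminal stock prices: S_uu = 92.57, S_ud = 72.45, S_dd = 56.7
Terminal payoffs (K − S): max(-7.575, 0) = 0, max(12.55, 0) = 12.55, max(28.3, 0) = 28.3
Node u (S = 80.5): V_u = e^(−0.04)·[0.5632·0.0000 + 0.4368·12.5500] = 5.2664
Node d (S = 63): V_d = e^(−0.04)·[0.5632·12.5500 + 0.4368·28.3000] = 18.6671
Node 0 (S = 70): V_0 = e^(−0.04)·[0.5632·5.2664 + 0.4368·18.6671] = 10.6832

$10.68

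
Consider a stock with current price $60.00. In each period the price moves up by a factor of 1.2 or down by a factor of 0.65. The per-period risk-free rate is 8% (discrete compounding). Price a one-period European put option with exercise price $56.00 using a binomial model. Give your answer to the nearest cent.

$3.43

Risk-neutral probability p = (1 + 0.08 − 0.65)/(1.2 − 0.65) = 0.4300/0.5500 = 0.7818
Terminal stock prices: S_u = 72, S_d = 39
Terminal payoffs (K − S): max(-16, 0) = 0, max(17, 0) = 17
Node 0 (S = 60): V_0 = 1/1.08·[0.7818·0.0000 + 0.2182·17.0000] = 3.4343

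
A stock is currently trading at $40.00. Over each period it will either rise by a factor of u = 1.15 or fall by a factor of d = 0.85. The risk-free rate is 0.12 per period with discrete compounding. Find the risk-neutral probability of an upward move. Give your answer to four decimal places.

Risk-neutral probability p = (1 + 0.12 − 0.85)/(1.15 − 0.85) = 0.2700/0.3000 = 0.9000

p = 0.9000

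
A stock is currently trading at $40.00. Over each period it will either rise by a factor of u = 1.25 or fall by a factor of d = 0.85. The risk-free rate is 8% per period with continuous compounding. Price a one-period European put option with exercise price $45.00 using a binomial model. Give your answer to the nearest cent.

Risk-neutral probability p = (e^0.08 − 0.85)/(1.25 − 0.85) = 0.2333/0.4000 = 0.5832
Terminal stock prices: S_u = 50, S_d = 34
Terminal payoffs (K − S): max(-5, 0) = 0, max(11, 0) = 11
Node 0 (S = 40): V_0 = e^(−0.08)·[0.5832·0.0000 + 0.4168·11.0000] = 4.2321

$4.23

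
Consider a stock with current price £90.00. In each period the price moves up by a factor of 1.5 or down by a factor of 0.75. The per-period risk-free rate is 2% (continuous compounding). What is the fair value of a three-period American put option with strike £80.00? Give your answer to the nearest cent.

£12.68

Risk-neutral probability p = (e^0.02 − 0.75)/(1.5 − 0.75) = 0.2702/0.7500 = 0.3603
Terminal stock prices: S_uuu = 303.8, S_uud = 151.9, S_udd = 75.94, S_ddd = 37.97
Terminal payoffs (K − S): max(-223.8, 0) = 0, max(-71.88, 0) = 0, max(4.062, 0) = 4.062, max(42.03, 0) = 42.03
Node uu (S = 202.5): continuation = e^(−0.02)·[0.3603·0.0000 + 0.6397·0.0000] = 0.0000; exercise value = 0.0000 ≤ continuation, so V_uu = 0.0000
Node ud (S = 101.2): continuation = e^(−0.02)·[0.3603·0.0000 + 0.6397·4.0625] = 2.5474; exercise value = 0.0000 ≤ continuation, so V_ud = 2.5474
Node dd (S = 50.62): continuation = e^(−0.02)·[0.3603·4.0625 + 0.6397·42.0312] = 27.7909; exercise value = 29.3750 > continuation, so V_dd = 29.3750 (exercise)
Node u (S = 135): continuation = e^(−0.02)·[0.3603·0.0000 + 0.6397·2.5474] = 1.5974; exercise value = 0.0000 ≤ continuation, so V_u = 1.5974
Node d (S = 67.5): continuation = e^(−0.02)·[0.3603·2.5474 + 0.6397·29.3750] = 19.3196; exercise value = 12.5000 ≤ continuation, so V_d = 19.3196
Node 0 (S = 90): continuation = e^(−0.02)·[0.3603·1.5974 + 0.6397·19.3196] = 12.6787; exercise value = 0.0000 ≤ continuation, so V_0 = 12.6787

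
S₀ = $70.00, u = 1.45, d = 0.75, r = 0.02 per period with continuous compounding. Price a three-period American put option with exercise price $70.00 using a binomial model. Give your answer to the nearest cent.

$14.63

Risk-neutral probability p = (e^0.02 − 0.75)/(1.45 − 0.75) = 0.2702/0.7000 = 0.3860
Terminal stock prices: S_uuu = 213.4, S_uud = 110.4, S_udd = 57.09, S_ddd = 29.53
Terminal payoffs (K − S): max(-143.4, 0) = 0, max(-40.38, 0) = 0, max(12.91, 0) = 12.91, max(40.47, 0) = 40.47
Node uu (S = 147.2): continuation = e^(−0.02)·[0.3860·0.0000 + 0.6140·0.0000] = 0.0000; exercise value = 0.0000 ≤ continuation, so V_uu = 0.0000
Node ud (S = 76.12): continuation = e^(−0.02)·[0.3860·0.0000 + 0.6140·12.9062] = 7.7675; exercise value = 0.0000 ≤ continuation, so V_ud = 7.7675
Node dd (S = 39.38): continuation = e^(−0.02)·[0.3860·12.9062 + 0.6140·40.4688] = 29.2389; exercise value = 30.6250 > continuation, so V_dd = 30.6250 (exercise)
Node u (S = 101.5): continuation = e^(−0.02)·[0.3860·0.0000 + 0.6140·7.7675] = 4.6748; exercise value = 0.0000 ≤ continuation, so V_u = 4.6748
Node d (S = 52.5): continuation = e^(−0.02)·[0.3860·7.7675 + 0.6140·30.6250] = 21.3703; exercise value = 17.5000 ≤ continuation, so V_d = 21.3703
Node 0 (S = 70): continuation = e^(−0.02)·[0.3860·4.6748 + 0.6140·21.3703] = 14.6302; exercise value = 0.0000 ≤ continuation, so V_0 = 14.6302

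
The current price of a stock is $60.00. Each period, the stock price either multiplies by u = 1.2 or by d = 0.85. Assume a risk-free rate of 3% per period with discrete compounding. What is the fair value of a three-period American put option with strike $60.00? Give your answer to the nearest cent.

Risk-neutral probability p = (1 + 0.03 − 0.85)/(1.2 − 0.85) = 0.1800/0.3500 = 0.5143
Terminal stock prices: S_uuu = 103.7, S_uud = 73.44, S_udd = 52.02, S_ddd = 36.85
Terminal payoffs (K − S): max(-43.68, 0) = 0, max(-13.44, 0) = 0, max(7.98, 0) = 7.98, max(23.15, 0) = 23.15
Node uu (S = 86.4): continuation = 1/1.03·[0.5143·0.0000 + 0.4857·0.0000] = 0.0000; exercise value = 0.0000 ≤ continuation, so V_uu = 0.0000
Node ud (S = 61.2): continuation = 1/1.03·[0.5143·0.0000 + 0.4857·7.9800] = 3.7631; exercise value = 0.0000 ≤ continuation, so V_ud = 3.7631
Node dd (S = 43.35): continuation = 1/1.03·[0.5143·7.9800 + 0.4857·23.1525] = 14.9024; exercise value = 16.6500 > continuation, so V_dd = 16.6500 (exercise)
Node u (S = 72): continuation = 1/1.03·[0.5143·0.0000 + 0.4857·3.7631] = 1.7746; exercise value = 0.0000 ≤ continuation, so V_u = 1.7746
Node d (S = 51): continuation = 1/1.03·[0.5143·3.7631 + 0.4857·16.6500] = 9.7305; exercise value = 9.0000 ≤ continuation, so V_d = 9.7305
Node 0 (S = 60): continuation = 1/1.03·[0.5143·1.7746 + 0.4857·9.7305] = 5.4747; exercise value = 0.0000 ≤ continuation, so V_0 = 5.4747

$5.47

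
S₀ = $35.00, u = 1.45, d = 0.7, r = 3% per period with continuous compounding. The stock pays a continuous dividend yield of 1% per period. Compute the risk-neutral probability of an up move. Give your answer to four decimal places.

Per-period risk-free factor R = e^0.03 = 1.0305; dividend-adjusted growth = e^(0.03−0.01) = 1.0202.
Risk-neutral probability p = (1.0202 − 0.7)/(1.45 − 0.7) = 0.3202/0.7500 = 0.4269

p = 0.4269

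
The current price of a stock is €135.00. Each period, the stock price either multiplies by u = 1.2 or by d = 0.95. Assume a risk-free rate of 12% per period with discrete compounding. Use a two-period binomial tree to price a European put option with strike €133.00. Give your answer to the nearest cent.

€0.91

Risk-neutral probability p = (1 + 0.12 − 0.95)/(1.2 − 0.95) = 0.1700/0.2500 = 0.6800
Terminal stock prices: S_uu = 194.4, S_ud = 153.9, S_dd = 121.8
Terminal payoffs (K − S): max(-61.4, 0) = 0, max(-20.9, 0) = 0, max(11.16, 0) = 11.16
Node u (S = 162): V_u = 1/1.12·[0.6800·0.0000 + 0.3200·0.0000] = 0.0000
Node d (S = 128.2): V_d = 1/1.12·[0.6800·0.0000 + 0.3200·11.1625] = 3.1893
Node 0 (S = 135): V_0 = 1/1.12·[0.6800·0.0000 + 0.3200·3.1893] = 0.9112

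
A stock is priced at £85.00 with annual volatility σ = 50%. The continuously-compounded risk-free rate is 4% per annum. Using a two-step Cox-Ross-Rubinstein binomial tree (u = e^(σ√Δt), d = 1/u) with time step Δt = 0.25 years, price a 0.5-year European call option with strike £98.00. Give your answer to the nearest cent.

£8.65

CRR parameters: u = e^(σ√Δt) = e^(0.5·√0.25) = 1.2840, d = 1/u = 0.7788
Per-period rate: rΔt = 0.04·0.25 = 0.01, so R = e^0.01 = 1.0101
Risk-neutral probability p = (e^0.01 − 0.7788)/(1.2840 − 0.7788) = 0.2312/0.5052 = 0.4577
Terminal stock prices: S_uu = 140.1, S_ud = 85, S_dd = 51.56
Terminal payoffs (S − K): max(42.14, 0) = 42.14, max(-13, 0) = 0, max(-46.44, 0) = 0
Node u (S = 109.1): V_u = e^(−0.01)·[0.4577·42.1413 + 0.5423·0.0000] = 19.0968
Node d (S = 66.2): V_d = e^(−0.01)·[0.4577·0.0000 + 0.5423·0.0000] = 0.0000
Node 0 (S = 85): V_0 = e^(−0.01)·[0.4577·19.0968 + 0.5423·0.0000] = 8.6539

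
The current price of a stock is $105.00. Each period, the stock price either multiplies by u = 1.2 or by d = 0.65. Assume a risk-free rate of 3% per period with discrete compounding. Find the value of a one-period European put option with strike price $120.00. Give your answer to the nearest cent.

$15.53

Risk-neutral probability p = (1 + 0.03 − 0.65)/(1.2 − 0.65) = 0.3800/0.5500 = 0.6909
Terminal stock prices: S_u = 126, S_d = 68.25
Terminal payoffs (K − S): max(-6, 0) = 0, max(51.75, 0) = 51.75
Node 0 (S = 105): V_0 = 1/1.03·[0.6909·0.0000 + 0.3091·51.7500] = 15.5296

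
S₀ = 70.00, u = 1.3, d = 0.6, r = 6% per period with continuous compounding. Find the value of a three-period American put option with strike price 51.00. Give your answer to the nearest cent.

4.98

Risk-neutral probability p = (e^0.06 − 0.6)/(1.3 − 0.6) = 0.4618/0.7000 = 0.6598
Terminal stock prices: S_uuu = 153.8, S_uud = 70.98, S_udd = 32.76, S_ddd = 15.12
Terminal payoffs (K − S): max(-102.8, 0) = 0, max(-19.98, 0) = 0, max(18.24, 0) = 18.24, max(35.88, 0) = 35.88
Node uu (S = 118.3): continuation = e^(−0.06)·[0.6598·0.0000 + 0.3402·0.0000] = 0.0000; exercise value = 0.0000 ≤ continuation, so V_uu = 0.0000
Node ud (S = 54.6): continuation = e^(−0.06)·[0.6598·0.0000 + 0.3402·18.2400] = 5.8445; exercise value = 0.0000 ≤ continuation, so V_ud = 5.8445
Node dd (S = 25.2): continuation = e^(−0.06)·[0.6598·18.2400 + 0.3402·35.8800] = 22.8300; exercise value = 25.8000 > continuation, so V_dd = 25.8000 (exercise)
Node u (S = 91): continuation = e^(−0.06)·[0.6598·0.0000 + 0.3402·5.8445] = 1.8727; exercise value = 0.0000 ≤ continuation, so V_u = 1.8727
Node d (S = 42): continuation = e^(−0.06)·[0.6598·5.8445 + 0.3402·25.8000] = 11.8983; exercise value = 9.0000 ≤ continuation, so V_d = 11.8983
Node 0 (S = 70): continuation = e^(−0.06)·[0.6598·1.8727 + 0.3402·11.8983] = 4.9760; exercise value = 0.0000 ≤ continuation, so V_0 = 4.9760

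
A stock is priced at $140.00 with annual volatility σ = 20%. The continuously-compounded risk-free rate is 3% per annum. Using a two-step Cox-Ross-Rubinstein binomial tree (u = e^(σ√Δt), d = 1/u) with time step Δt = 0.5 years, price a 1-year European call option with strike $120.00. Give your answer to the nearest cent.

$26.81

CRR parameters: u = e^(σ√Δt) = e^(0.2·√0.5) = 1.1519, d = 1/u = 0.8681
Per-period rate: rΔt = 0.03·0.5 = 0.015, so R = e^0.015 = 1.0151
Risk-neutral probability p = (e^0.015 − 0.8681)/(1.1519 − 0.8681) = 0.1470/0.2838 = 0.5180
Terminal stock prices: S_uu = 185.8, S_ud = 140, S_dd = 105.5
Terminal payoffs (S − K): max(65.77, 0) = 65.77, max(20, 0) = 20, max(-14.49, 0) = 0
Node u (S = 161.3): V_u = e^(−0.015)·[0.5180·65.7655 + 0.4820·20.0000] = 43.0540
Node d (S = 121.5): V_d = e^(−0.015)·[0.5180·20.0000 + 0.4820·0.0000] = 10.2049
Node 0 (S = 140): V_0 = e^(−0.015)·[0.5180·43.0540 + 0.4820·10.2049] = 26.8141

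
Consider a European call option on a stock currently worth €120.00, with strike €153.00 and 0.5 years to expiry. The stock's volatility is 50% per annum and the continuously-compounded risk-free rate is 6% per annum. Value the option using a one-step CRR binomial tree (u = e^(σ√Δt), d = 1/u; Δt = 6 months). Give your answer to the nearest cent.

€7.90

CRR parameters: u = e^(σ√Δt) = e^(0.5·√0.5) = 1.4241, d = 1/u = 0.7022
Per-period rate: rΔt = 0.06·0.5 = 0.03, so R = e^0.03 = 1.0305
Risk-neutral probability p = (e^0.03 − 0.7022)/(1.4241 − 0.7022) = 0.3283/0.7219 = 0.4547
Terminal stock prices: S_u = 170.9, S_d = 84.26
Terminal payoffs (S − K): max(17.89, 0) = 17.89, max(-68.74, 0) = 0
Node 0 (S = 120): V_0 = e^(−0.03)·[0.4547·17.8943 + 0.5453·0.0000] = 7.8962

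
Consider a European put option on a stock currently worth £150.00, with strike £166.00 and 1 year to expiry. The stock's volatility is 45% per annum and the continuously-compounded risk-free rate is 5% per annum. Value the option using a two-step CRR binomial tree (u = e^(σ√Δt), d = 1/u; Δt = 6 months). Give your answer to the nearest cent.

CRR parameters: u = e^(σ√Δt) = e^(0.45·√0.5) = 1.3746, d = 1/u = 0.7275
Per-period rate: rΔt = 0.05·0.5 = 0.025, so R = e^0.025 = 1.0253
Risk-neutral probability p = (e^0.025 − 0.7275)/(1.3746 − 0.7275) = 0.2979/0.6472 = 0.4602
Terminal stock prices: S_uu = 283.4, S_ud = 150, S_dd = 79.38
Terminal payoffs (K − S): max(-117.4, 0) = 0, max(16, 0) = 16, max(86.62, 0) = 86.62
Node u (S = 206.2): V_u = e^(−0.025)·[0.4602·0.0000 + 0.5398·16.0000] = 8.4231
Node d (S = 109.1): V_d = e^(−0.025)·[0.4602·16.0000 + 0.5398·86.6206] = 52.7826
Node 0 (S = 150): V_0 = e^(−0.025)·[0.4602·8.4231 + 0.5398·52.7826] = 31.5679

£31.57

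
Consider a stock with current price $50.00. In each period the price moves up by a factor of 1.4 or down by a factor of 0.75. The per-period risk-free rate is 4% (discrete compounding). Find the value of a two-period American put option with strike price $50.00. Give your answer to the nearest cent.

$6.66

Risk-neutral probability p = (1 + 0.04 − 0.75)/(1.4 − 0.75) = 0.2900/0.6500 = 0.4462
Terminal stock prices: S_uu = 98, S_ud = 52.5, S_dd = 28.12
Terminal payoffs (K − S): max(-48, 0) = 0, max(-2.5, 0) = 0, max(21.88, 0) = 21.88
Node u (S = 70): continuation = 1/1.04·[0.4462·0.0000 + 0.5538·0.0000] = 0.0000; exercise value = 0.0000 ≤ continuation, so V_u = 0.0000
Node d (S = 37.5): continuation = 1/1.04·[0.4462·0.0000 + 0.5538·21.8750] = 11.6494; exercise value = 12.5000 > continuation, so V_d = 12.5000 (exercise)
Node 0 (S = 50): continuation = 1/1.04·[0.4462·0.0000 + 0.5538·12.5000] = 6.6568; exercise value = 0.0000 ≤ continuation, so V_0 = 6.6568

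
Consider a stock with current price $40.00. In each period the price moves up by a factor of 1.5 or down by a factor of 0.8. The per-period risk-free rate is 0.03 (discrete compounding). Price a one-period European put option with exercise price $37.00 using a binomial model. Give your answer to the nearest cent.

$3.26

Risk-neutral probability p = (1 + 0.03 − 0.8)/(1.5 − 0.8) = 0.2300/0.7000 = 0.3286
Terminal stock prices: S_u = 60, S_d = 32
Terminal payoffs (K − S): max(-23, 0) = 0, max(5, 0) = 5
Node 0 (S = 40): V_0 = 1/1.03·[0.3286·0.0000 + 0.6714·5.0000] = 3.2594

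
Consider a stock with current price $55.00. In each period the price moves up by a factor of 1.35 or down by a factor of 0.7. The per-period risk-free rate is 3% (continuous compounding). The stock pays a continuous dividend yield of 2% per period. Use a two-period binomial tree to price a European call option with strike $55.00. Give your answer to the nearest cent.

Per-period risk-free factor R = e^0.03 = 1.0305; dividend-adjusted growth = e^(0.03−0.02) = 1.0101.
Risk-neutral probability p = (1.0101 − 0.7)/(1.35 − 0.7) = 0.3101/0.6500 = 0.4770
Terminal stock prices: S_uu = 100.2, S_ud = 51.97, S_dd = 26.95
Terminal payoffs (S − K): max(45.24, 0) = 45.24, max(-3.025, 0) = 0, max(-28.05, 0) = 0
Node u (S = 74.25): V_u = e^(−0.03)·[0.4770·45.2375 + 0.5230·0.0000] = 20.9406
Node d (S = 38.5): V_d = e^(−0.03)·[0.4770·0.0000 + 0.5230·0.0000] = 0.0000
Node 0 (S = 55): V_0 = e^(−0.03)·[0.4770·20.9406 + 0.5230·0.0000] = 9.6934

$9.69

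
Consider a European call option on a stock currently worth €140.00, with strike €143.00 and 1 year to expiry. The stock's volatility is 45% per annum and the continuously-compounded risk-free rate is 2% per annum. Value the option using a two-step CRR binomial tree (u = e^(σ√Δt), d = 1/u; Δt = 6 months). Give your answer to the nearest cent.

CRR parameters: u = e^(σ√Δt) = e^(0.45·√0.5) = 1.3746, d = 1/u = 0.7275
Per-period rate: rΔt = 0.02·0.5 = 0.01, so R = e^0.01 = 1.0101
Risk-neutral probability p = (e^0.01 − 0.7275)/(1.3746 − 0.7275) = 0.2826/0.6472 = 0.4366
Terminal stock prices: S_uu = 264.6, S_ud = 140, S_dd = 74.09
Terminal payoffs (S − K): max(121.6, 0) = 121.6, max(-3, 0) = 0, max(-68.91, 0) = 0
Node u (S = 192.5): V_u = e^(−0.01)·[0.4366·121.5522 + 0.5634·0.0000] = 52.5469
Node d (S = 101.8): V_d = e^(−0.01)·[0.4366·0.0000 + 0.5634·0.0000] = 0.0000
Node 0 (S = 140): V_0 = e^(−0.01)·[0.4366·52.5469 + 0.5634·0.0000] = 22.7160

€22.72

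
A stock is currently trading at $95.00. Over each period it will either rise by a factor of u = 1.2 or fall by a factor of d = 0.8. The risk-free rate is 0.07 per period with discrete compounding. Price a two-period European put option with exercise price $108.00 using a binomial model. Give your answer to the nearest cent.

Risk-neutral probability p = (1 + 0.07 − 0.8)/(1.2 − 0.8) = 0.2700/0.4000 = 0.6750
Terminal stock prices: S_uu = 136.8, S_ud = 91.2, S_dd = 60.8
Terminal payoffs (K − S): max(-28.8, 0) = 0, max(16.8, 0) = 16.8, max(47.2, 0) = 47.2
Node u (S = 114): V_u = 1/1.07·[0.6750·0.0000 + 0.3250·16.8000] = 5.1028
Node d (S = 76): V_d = 1/1.07·[0.6750·16.8000 + 0.3250·47.2000] = 24.9346
Node 0 (S = 95): V_0 = 1/1.07·[0.6750·5.1028 + 0.3250·24.9346] = 10.7926

$10.79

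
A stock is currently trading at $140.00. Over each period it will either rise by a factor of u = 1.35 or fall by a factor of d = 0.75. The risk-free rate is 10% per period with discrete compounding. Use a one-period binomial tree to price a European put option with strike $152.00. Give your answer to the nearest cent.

Risk-neutral probability p = (1 + 0.1 − 0.75)/(1.35 − 0.75) = 0.3500/0.6000 = 0.5833
Terminal stock prices: S_u = 189, S_d = 105
Terminal payoffs (K − S): max(-37, 0) = 0, max(47, 0) = 47
Node 0 (S = 140): V_0 = 1/1.1·[0.5833·0.0000 + 0.4167·47.0000] = 17.8030

$17.80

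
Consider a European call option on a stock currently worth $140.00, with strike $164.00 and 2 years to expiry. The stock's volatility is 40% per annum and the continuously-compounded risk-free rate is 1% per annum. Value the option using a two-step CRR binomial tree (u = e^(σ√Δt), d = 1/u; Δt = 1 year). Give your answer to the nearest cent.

$24.74

CRR parameters: u = e^(σ√Δt) = e^(0.4·√1) = 1.4918, d = 1/u = 0.6703
Per-period rate: rΔt = 0.01·1 = 0.01, so R = e^0.01 = 1.0101
Risk-neutral probability p = (e^0.01 − 0.6703)/(1.4918 − 0.6703) = 0.3397/0.8215 = 0.4135
Terminal stock prices: S_uu = 311.6, S_ud = 140, S_dd = 62.91
Terminal payoffs (S − K): max(147.6, 0) = 147.6, max(-24, 0) = 0, max(-101.1, 0) = 0
Node u (S = 208.9): V_u = e^(−0.01)·[0.4135·147.5757 + 0.5865·0.0000] = 60.4221
Node d (S = 93.84): V_d = e^(−0.01)·[0.4135·0.0000 + 0.5865·0.0000] = 0.0000
Node 0 (S = 140): V_0 = e^(−0.01)·[0.4135·60.4221 + 0.5865·0.0000] = 24.7387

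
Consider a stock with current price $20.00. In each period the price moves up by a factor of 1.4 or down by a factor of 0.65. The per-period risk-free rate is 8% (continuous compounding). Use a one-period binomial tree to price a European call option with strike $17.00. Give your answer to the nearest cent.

Risk-neutral probability p = (e^0.08 − 0.65)/(1.4 − 0.65) = 0.4333/0.7500 = 0.5777
Terminal stock prices: S_u = 28, S_d = 13
Terminal payoffs (S − K): max(11, 0) = 11, max(-4, 0) = 0
Node 0 (S = 20): V_0 = e^(−0.08)·[0.5777·11.0000 + 0.4223·0.0000] = 5.8663

$5.87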